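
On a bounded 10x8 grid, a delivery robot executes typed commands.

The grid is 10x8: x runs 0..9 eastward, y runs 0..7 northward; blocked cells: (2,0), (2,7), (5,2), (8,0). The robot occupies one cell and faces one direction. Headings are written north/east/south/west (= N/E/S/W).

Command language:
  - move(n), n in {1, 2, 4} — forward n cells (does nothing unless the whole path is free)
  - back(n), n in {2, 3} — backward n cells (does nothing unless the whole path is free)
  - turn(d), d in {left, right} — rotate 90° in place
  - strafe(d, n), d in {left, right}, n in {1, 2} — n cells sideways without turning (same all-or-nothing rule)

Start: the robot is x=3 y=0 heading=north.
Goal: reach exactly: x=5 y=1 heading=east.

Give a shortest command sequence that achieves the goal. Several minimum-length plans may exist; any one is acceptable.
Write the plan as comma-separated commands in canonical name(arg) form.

t0: x=3 y=0 heading=north
[1] after strafe(right, 2): x=5 y=0 heading=north
[2] after move(1): x=5 y=1 heading=north
[3] after turn(right): x=5 y=1 heading=east
no 2-step plan works, so 3 is optimal.

strafe(right, 2), move(1), turn(right)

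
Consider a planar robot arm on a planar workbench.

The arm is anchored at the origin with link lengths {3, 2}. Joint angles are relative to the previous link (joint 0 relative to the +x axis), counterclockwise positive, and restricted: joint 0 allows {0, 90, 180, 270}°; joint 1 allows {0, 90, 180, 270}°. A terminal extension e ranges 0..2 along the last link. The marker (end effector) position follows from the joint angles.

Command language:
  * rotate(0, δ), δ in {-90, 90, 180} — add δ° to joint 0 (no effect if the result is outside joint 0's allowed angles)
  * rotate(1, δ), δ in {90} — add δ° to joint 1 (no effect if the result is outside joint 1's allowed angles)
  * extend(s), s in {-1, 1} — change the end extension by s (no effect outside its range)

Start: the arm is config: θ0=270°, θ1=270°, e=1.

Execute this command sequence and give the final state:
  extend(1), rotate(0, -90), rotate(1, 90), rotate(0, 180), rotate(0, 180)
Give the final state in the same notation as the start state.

start: config: θ0=270°, θ1=270°, e=1
[1] after extend(1): config: θ0=270°, θ1=270°, e=2
[2] after rotate(0, -90): config: θ0=180°, θ1=270°, e=2
[3] after rotate(1, 90): config: θ0=180°, θ1=0°, e=2
[4] after rotate(0, 180): config: θ0=0°, θ1=0°, e=2
[5] after rotate(0, 180): config: θ0=180°, θ1=0°, e=2

config: θ0=180°, θ1=0°, e=2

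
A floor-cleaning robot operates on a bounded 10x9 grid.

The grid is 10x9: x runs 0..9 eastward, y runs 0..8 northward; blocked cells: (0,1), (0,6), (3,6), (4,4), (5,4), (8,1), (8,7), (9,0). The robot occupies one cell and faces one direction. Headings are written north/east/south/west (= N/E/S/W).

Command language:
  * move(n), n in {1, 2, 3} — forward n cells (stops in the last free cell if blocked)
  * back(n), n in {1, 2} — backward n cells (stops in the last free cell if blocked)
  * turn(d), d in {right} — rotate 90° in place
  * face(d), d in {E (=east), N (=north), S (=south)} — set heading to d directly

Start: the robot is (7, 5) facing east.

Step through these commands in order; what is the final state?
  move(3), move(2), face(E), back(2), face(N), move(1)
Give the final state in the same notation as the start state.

initial: (7, 5) facing east
1. move(3) → (9, 5) facing east
2. move(2) → (9, 5) facing east
3. face(E) → (9, 5) facing east
4. back(2) → (7, 5) facing east
5. face(N) → (7, 5) facing north
6. move(1) → (7, 6) facing north

(7, 6) facing north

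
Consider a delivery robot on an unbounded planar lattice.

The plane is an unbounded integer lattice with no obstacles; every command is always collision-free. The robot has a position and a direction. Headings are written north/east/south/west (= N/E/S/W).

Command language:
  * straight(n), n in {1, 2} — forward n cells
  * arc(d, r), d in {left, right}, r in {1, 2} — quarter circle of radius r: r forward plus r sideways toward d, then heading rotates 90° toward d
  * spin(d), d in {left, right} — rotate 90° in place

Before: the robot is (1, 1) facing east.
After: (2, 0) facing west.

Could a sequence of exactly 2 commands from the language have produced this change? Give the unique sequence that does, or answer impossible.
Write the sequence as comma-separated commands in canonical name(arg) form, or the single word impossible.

arc(right, 1), spin(right)

key: position moved to (2,0) AND the heading swung to W — translation plus rotation needed
start: (1, 1) facing east
[1] after arc(right, 1): (2, 0) facing south
[2] after spin(right): (2, 0) facing west
no rival 2-sequence matches.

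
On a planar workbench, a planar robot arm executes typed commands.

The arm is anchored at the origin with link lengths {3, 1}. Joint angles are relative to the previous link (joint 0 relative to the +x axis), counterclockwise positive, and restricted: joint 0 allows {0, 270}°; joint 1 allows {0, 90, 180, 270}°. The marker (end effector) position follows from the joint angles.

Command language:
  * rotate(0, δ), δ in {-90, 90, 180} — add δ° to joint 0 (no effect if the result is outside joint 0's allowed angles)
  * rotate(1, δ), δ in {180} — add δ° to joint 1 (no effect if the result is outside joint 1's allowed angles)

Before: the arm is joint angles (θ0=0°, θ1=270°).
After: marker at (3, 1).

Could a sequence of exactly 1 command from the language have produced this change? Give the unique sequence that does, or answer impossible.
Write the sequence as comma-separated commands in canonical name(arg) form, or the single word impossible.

rotate(1, 180)

start: joint angles (θ0=0°, θ1=270°)
step 1 (rotate(1, 180)): joint angles (θ0=0°, θ1=90°)
no rival 1-sequence matches.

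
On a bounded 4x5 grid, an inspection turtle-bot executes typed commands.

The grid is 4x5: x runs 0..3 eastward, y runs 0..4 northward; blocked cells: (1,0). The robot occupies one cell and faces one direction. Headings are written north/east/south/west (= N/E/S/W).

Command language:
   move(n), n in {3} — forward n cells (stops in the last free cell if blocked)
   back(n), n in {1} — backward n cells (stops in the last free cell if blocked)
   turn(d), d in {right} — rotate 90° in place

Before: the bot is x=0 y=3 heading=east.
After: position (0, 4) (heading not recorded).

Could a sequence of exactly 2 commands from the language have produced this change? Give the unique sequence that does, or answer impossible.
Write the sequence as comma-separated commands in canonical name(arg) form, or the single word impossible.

turn(right), back(1)

key: order matters: swapping turn(right) and back(1) lands elsewhere
initial: x=0 y=3 heading=east
step 1 (turn(right)): x=0 y=3 heading=south
step 2 (back(1)): x=0 y=4 heading=south
no other 2-command option fits: unique.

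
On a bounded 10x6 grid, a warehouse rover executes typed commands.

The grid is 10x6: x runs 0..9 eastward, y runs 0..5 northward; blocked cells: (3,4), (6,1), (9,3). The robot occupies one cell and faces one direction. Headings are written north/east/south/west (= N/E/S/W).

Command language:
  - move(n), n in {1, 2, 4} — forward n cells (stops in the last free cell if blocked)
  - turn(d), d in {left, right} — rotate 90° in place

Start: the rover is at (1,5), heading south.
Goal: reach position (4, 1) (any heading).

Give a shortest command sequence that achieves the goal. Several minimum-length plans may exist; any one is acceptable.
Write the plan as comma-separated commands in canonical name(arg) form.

start: at (1,5), heading south
[1] after move(4): at (1,1), heading south
[2] after turn(left): at (1,1), heading east
[3] after move(1): at (2,1), heading east
[4] after move(2): at (4,1), heading east
nothing shorter than 4 reaches the goal.

move(4), turn(left), move(1), move(2)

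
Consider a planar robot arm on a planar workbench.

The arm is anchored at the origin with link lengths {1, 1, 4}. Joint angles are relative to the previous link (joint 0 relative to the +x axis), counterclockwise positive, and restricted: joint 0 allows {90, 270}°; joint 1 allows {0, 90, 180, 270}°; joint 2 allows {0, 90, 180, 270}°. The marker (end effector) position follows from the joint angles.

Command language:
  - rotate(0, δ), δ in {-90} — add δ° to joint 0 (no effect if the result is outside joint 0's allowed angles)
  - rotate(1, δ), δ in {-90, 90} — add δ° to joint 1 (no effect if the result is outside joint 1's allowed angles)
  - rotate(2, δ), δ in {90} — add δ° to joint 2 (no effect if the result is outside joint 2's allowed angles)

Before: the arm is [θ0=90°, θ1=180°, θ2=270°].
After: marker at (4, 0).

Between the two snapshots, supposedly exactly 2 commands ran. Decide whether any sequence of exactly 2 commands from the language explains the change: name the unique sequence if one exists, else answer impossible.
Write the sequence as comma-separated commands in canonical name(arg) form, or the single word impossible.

begin: [θ0=90°, θ1=180°, θ2=270°]
step 1 (rotate(2, 90)): [θ0=90°, θ1=180°, θ2=0°]
step 2 (rotate(2, 90)): [θ0=90°, θ1=180°, θ2=90°]
no rival 2-sequence matches.

rotate(2, 90), rotate(2, 90)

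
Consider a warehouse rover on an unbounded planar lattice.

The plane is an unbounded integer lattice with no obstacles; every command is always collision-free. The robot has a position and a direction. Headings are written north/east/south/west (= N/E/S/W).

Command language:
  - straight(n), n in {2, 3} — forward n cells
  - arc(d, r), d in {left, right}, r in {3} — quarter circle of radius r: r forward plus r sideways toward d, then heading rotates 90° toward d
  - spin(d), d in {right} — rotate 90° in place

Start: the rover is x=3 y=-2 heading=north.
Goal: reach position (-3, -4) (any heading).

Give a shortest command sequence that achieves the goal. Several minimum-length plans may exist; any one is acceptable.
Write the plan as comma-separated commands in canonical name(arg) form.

start: x=3 y=-2 heading=north
t=1 arc(left, 3) ⇒ x=0 y=1 heading=west
t=2 arc(left, 3) ⇒ x=-3 y=-2 heading=south
t=3 straight(2) ⇒ x=-3 y=-4 heading=south
nothing shorter than 3 reaches the goal.

arc(left, 3), arc(left, 3), straight(2)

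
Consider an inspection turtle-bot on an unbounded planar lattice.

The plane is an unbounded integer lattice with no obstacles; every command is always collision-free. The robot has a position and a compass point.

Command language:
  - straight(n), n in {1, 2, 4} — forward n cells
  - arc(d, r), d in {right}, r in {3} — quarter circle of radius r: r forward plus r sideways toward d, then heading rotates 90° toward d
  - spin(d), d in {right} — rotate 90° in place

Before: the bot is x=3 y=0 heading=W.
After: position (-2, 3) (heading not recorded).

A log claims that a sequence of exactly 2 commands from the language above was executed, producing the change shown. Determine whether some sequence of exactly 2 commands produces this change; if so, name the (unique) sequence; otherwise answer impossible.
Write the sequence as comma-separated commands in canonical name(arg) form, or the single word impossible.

straight(2), arc(right, 3)

key: running arc(right, 3) before straight(2) would end elsewhere — order is forced
begin: x=3 y=0 heading=W
t=1 straight(2) ⇒ x=1 y=0 heading=W
t=2 arc(right, 3) ⇒ x=-2 y=3 heading=N
no other 2-command option fits: unique.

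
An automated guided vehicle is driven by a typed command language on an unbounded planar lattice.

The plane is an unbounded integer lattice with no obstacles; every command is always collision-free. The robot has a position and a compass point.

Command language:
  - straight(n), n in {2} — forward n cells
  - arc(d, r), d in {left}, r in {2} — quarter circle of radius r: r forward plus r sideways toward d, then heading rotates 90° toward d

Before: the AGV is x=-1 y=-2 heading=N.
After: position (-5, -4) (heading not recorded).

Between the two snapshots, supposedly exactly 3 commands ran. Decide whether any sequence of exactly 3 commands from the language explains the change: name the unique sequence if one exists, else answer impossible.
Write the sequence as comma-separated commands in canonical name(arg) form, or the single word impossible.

arc(left, 2), arc(left, 2), straight(2)

key: running straight(2) before arc(left, 2) would end elsewhere — order is forced
begin: x=-1 y=-2 heading=N
step 1 (arc(left, 2)): x=-3 y=0 heading=W
step 2 (arc(left, 2)): x=-5 y=-2 heading=S
step 3 (straight(2)): x=-5 y=-4 heading=S
all 8 alternatives checked — unique.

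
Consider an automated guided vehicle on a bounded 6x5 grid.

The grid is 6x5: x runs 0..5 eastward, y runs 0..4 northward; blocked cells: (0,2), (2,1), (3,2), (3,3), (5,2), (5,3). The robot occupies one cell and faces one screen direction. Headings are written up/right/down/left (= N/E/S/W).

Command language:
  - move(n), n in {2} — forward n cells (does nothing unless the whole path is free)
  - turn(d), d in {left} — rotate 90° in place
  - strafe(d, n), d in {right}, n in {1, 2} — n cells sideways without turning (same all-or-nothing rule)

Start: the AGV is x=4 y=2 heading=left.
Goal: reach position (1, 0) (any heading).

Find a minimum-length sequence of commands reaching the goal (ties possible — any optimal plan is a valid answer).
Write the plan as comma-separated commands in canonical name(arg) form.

begin: x=4 y=2 heading=left
t=1 turn(left) ⇒ x=4 y=2 heading=down
t=2 move(2) ⇒ x=4 y=0 heading=down
t=3 strafe(right, 1) ⇒ x=3 y=0 heading=down
t=4 strafe(right, 2) ⇒ x=1 y=0 heading=down
minimal: 4 command(s), checked below 4.

turn(left), move(2), strafe(right, 1), strafe(right, 2)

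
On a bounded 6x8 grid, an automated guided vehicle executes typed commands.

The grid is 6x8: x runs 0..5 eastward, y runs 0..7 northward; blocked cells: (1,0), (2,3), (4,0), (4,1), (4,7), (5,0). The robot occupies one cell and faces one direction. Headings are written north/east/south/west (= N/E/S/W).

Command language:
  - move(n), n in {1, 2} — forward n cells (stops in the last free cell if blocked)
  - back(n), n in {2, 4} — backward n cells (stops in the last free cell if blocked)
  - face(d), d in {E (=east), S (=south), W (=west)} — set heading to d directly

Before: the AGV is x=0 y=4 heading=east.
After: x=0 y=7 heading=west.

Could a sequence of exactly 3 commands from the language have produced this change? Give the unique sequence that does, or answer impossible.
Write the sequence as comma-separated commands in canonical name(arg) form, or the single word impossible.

face(S), back(4), face(W)

key: back(4) runs into the grid edge before its full distance
start: x=0 y=4 heading=east
[1] after face(S): x=0 y=4 heading=south
[2] after back(4): x=0 y=7 heading=south
[3] after face(W): x=0 y=7 heading=west
no rival 3-sequence matches.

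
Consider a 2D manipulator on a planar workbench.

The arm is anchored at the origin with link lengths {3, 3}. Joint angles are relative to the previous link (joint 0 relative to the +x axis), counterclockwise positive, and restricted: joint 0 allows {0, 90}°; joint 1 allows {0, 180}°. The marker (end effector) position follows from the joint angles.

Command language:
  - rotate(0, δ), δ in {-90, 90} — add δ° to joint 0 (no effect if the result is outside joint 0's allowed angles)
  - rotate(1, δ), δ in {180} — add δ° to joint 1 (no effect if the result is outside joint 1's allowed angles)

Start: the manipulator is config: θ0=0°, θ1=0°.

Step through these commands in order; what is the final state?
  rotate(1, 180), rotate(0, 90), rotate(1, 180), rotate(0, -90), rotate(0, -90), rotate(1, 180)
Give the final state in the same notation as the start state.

start: config: θ0=0°, θ1=0°
t=1 rotate(1, 180) ⇒ config: θ0=0°, θ1=180°
t=2 rotate(0, 90) ⇒ config: θ0=90°, θ1=180°
t=3 rotate(1, 180) ⇒ config: θ0=90°, θ1=0°
t=4 rotate(0, -90) ⇒ config: θ0=0°, θ1=0°
t=5 rotate(0, -90) ⇒ config: θ0=0°, θ1=0°
t=6 rotate(1, 180) ⇒ config: θ0=0°, θ1=180°

config: θ0=0°, θ1=180°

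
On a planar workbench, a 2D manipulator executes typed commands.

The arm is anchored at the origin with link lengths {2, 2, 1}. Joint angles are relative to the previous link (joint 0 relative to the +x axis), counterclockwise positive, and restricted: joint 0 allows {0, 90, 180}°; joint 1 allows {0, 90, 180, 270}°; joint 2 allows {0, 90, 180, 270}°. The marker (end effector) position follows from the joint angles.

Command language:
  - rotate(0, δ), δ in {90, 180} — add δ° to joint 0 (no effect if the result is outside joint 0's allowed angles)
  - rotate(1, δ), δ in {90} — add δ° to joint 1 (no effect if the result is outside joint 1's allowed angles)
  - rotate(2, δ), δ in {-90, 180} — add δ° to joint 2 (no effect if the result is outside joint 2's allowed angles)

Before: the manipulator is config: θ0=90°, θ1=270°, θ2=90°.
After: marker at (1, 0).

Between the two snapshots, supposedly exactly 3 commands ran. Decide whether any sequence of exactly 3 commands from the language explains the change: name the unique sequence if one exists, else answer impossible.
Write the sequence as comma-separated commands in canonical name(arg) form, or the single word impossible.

rotate(1, 90), rotate(1, 90), rotate(1, 90)

initial: config: θ0=90°, θ1=270°, θ2=90°
t=1 rotate(1, 90) ⇒ config: θ0=90°, θ1=0°, θ2=90°
t=2 rotate(1, 90) ⇒ config: θ0=90°, θ1=90°, θ2=90°
t=3 rotate(1, 90) ⇒ config: θ0=90°, θ1=180°, θ2=90°
uniquely the one of 125 3-step routes that fits.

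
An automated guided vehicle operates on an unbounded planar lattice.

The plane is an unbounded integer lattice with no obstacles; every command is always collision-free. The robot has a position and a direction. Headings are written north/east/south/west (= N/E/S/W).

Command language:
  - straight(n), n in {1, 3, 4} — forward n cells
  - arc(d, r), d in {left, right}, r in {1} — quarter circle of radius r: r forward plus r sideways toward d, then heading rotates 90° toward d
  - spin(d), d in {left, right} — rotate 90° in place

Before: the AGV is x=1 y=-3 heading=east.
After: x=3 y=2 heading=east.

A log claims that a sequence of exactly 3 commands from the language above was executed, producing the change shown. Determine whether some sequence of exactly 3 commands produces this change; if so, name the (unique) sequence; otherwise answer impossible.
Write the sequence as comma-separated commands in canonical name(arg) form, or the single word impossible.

key: running arc(right, 1) before arc(left, 1) would end elsewhere — order is forced
t0: x=1 y=-3 heading=east
t=1 arc(left, 1) ⇒ x=2 y=-2 heading=north
t=2 straight(3) ⇒ x=2 y=1 heading=north
t=3 arc(right, 1) ⇒ x=3 y=2 heading=east
uniquely the one of 343 3-step routes that fits.

arc(left, 1), straight(3), arc(right, 1)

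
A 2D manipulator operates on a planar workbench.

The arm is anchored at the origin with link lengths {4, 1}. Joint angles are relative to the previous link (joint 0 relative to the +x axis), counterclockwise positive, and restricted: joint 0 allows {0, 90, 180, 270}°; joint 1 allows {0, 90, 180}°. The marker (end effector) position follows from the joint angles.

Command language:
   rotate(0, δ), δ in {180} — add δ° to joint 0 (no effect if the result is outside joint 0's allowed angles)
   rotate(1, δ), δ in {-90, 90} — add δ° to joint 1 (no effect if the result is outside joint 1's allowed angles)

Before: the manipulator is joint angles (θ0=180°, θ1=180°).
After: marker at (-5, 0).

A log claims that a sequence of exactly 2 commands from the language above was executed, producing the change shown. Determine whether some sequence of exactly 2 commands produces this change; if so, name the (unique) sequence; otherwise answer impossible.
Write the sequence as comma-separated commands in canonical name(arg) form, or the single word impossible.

rotate(1, -90), rotate(1, -90)

from: joint angles (θ0=180°, θ1=180°)
1. rotate(1, -90) → joint angles (θ0=180°, θ1=90°)
2. rotate(1, -90) → joint angles (θ0=180°, θ1=0°)
no other 2-command option fits: unique.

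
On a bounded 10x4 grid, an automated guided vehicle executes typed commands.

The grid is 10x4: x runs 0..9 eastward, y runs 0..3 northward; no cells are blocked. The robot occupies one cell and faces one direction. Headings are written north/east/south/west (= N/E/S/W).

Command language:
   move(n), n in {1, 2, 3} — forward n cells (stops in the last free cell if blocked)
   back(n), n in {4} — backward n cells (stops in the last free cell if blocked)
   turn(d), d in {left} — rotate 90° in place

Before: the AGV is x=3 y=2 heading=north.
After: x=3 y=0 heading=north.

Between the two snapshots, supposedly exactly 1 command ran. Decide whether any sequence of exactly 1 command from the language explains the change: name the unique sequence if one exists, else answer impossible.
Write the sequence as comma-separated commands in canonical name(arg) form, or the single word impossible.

back(4)

key: back(4) runs into the grid edge before its full distance
initial: x=3 y=2 heading=north
[1] after back(4): x=3 y=0 heading=north
no rival 1-sequence matches.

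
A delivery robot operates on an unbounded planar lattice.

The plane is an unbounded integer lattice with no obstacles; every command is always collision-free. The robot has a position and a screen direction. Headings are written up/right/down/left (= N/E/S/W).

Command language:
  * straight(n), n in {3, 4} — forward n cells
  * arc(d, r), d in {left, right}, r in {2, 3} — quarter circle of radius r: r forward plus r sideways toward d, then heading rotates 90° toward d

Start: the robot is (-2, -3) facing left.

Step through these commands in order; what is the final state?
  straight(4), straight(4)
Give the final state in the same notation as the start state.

(-10, -3) facing left

start: (-2, -3) facing left
t=1 straight(4) ⇒ (-6, -3) facing left
t=2 straight(4) ⇒ (-10, -3) facing left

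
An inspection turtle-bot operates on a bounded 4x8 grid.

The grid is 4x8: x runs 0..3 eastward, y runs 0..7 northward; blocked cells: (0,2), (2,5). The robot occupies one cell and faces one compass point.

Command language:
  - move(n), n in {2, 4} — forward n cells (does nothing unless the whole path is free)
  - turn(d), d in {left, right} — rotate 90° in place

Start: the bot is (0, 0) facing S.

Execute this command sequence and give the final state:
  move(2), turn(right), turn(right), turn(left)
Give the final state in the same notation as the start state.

t0: (0, 0) facing S
[1] after move(2): (0, 0) facing S
[2] after turn(right): (0, 0) facing W
[3] after turn(right): (0, 0) facing N
[4] after turn(left): (0, 0) facing W

(0, 0) facing W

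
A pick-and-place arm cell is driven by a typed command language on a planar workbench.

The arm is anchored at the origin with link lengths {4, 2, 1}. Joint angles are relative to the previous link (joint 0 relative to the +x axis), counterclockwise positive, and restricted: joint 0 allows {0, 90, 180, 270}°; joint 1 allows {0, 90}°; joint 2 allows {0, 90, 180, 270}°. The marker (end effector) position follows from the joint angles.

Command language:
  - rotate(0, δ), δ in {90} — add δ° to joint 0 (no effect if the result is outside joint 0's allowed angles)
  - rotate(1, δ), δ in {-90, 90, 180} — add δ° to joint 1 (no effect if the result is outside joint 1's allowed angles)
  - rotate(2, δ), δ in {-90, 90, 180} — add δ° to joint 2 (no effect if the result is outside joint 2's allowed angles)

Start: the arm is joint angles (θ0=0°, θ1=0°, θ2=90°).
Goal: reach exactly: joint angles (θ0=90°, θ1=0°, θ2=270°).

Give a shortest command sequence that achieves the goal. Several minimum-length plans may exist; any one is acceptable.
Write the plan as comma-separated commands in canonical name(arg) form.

initial: joint angles (θ0=0°, θ1=0°, θ2=90°)
t=1 rotate(2, 180) ⇒ joint angles (θ0=0°, θ1=0°, θ2=270°)
t=2 rotate(0, 90) ⇒ joint angles (θ0=90°, θ1=0°, θ2=270°)
nothing shorter than 2 reaches the goal.

rotate(2, 180), rotate(0, 90)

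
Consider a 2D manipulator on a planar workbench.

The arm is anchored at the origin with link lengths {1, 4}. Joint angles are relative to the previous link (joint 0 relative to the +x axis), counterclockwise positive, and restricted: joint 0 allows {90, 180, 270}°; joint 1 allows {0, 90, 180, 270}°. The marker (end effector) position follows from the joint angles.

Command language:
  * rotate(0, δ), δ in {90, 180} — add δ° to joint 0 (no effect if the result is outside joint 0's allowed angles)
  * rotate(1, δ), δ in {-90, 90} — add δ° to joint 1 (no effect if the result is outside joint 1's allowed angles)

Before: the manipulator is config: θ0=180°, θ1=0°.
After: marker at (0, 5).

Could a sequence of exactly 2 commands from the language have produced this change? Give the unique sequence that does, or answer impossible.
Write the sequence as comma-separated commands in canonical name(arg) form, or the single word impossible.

rotate(0, 90), rotate(0, 180)

key: running rotate(0, 180) before rotate(0, 90) would end elsewhere — order is forced
from: config: θ0=180°, θ1=0°
step 1 (rotate(0, 90)): config: θ0=270°, θ1=0°
step 2 (rotate(0, 180)): config: θ0=90°, θ1=0°
uniquely the one of 16 2-step routes that fits.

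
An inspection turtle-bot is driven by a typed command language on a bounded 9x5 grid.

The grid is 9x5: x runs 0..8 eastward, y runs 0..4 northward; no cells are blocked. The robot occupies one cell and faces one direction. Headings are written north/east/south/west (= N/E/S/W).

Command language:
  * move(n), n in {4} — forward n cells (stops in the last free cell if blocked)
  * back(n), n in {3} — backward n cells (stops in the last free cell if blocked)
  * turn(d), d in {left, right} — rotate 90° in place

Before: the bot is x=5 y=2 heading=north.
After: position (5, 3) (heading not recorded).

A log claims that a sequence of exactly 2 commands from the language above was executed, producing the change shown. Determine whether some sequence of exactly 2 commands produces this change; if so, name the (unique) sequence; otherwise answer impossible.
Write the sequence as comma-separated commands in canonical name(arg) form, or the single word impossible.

checked all 2-command options: none fits.

impossible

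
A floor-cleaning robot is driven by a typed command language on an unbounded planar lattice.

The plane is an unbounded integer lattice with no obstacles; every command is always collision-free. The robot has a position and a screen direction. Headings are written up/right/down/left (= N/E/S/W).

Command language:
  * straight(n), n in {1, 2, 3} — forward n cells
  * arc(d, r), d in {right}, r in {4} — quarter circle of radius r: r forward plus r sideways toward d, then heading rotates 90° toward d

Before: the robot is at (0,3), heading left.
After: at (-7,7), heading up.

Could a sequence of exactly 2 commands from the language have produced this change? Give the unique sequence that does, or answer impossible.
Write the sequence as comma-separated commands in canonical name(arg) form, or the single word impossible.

key: running arc(right, 4) before straight(3) would end elsewhere — order is forced
begin: at (0,3), heading left
step 1 (straight(3)): at (-3,3), heading left
step 2 (arc(right, 4)): at (-7,7), heading up
no other 2-command option fits: unique.

straight(3), arc(right, 4)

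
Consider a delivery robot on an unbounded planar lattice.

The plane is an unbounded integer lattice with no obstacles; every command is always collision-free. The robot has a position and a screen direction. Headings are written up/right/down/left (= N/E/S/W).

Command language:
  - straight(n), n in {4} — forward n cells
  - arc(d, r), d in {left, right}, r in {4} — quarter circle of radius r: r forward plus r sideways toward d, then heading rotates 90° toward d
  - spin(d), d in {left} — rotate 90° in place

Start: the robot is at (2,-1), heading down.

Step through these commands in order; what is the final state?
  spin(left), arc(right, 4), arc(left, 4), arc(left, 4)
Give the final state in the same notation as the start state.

t0: at (2,-1), heading down
t=1 spin(left) ⇒ at (2,-1), heading right
t=2 arc(right, 4) ⇒ at (6,-5), heading down
t=3 arc(left, 4) ⇒ at (10,-9), heading right
t=4 arc(left, 4) ⇒ at (14,-5), heading up

at (14,-5), heading up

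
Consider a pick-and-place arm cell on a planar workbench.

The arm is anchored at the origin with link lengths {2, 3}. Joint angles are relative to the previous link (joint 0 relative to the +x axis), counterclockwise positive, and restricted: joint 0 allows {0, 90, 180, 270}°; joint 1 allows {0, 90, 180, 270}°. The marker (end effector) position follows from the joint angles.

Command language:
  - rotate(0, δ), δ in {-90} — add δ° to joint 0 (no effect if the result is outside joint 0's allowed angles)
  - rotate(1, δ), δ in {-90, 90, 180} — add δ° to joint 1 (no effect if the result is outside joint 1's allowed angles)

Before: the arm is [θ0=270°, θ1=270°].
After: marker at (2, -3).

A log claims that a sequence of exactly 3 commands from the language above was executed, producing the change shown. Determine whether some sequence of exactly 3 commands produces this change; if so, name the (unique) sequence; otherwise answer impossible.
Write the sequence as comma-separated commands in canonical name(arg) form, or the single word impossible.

rotate(0, -90), rotate(0, -90), rotate(0, -90)

from: [θ0=270°, θ1=270°]
1. rotate(0, -90) → [θ0=180°, θ1=270°]
2. rotate(0, -90) → [θ0=90°, θ1=270°]
3. rotate(0, -90) → [θ0=0°, θ1=270°]
uniquely the one of 64 3-step routes that fits.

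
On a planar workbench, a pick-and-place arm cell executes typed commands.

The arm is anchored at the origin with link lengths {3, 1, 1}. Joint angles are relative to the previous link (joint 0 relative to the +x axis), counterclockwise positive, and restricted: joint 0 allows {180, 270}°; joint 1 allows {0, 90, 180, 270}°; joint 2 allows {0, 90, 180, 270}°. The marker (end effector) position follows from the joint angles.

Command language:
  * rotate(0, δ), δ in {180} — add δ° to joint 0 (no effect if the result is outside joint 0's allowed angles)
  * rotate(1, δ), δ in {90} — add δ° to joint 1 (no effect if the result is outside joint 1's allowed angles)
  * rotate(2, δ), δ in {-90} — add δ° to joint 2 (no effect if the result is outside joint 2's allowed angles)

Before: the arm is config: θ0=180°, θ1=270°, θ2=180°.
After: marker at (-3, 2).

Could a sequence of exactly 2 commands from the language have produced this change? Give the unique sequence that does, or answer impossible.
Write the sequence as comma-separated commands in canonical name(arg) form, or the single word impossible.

rotate(2, -90), rotate(2, -90)

start: config: θ0=180°, θ1=270°, θ2=180°
[1] after rotate(2, -90): config: θ0=180°, θ1=270°, θ2=90°
[2] after rotate(2, -90): config: θ0=180°, θ1=270°, θ2=0°
uniquely the one of 9 2-step routes that fits.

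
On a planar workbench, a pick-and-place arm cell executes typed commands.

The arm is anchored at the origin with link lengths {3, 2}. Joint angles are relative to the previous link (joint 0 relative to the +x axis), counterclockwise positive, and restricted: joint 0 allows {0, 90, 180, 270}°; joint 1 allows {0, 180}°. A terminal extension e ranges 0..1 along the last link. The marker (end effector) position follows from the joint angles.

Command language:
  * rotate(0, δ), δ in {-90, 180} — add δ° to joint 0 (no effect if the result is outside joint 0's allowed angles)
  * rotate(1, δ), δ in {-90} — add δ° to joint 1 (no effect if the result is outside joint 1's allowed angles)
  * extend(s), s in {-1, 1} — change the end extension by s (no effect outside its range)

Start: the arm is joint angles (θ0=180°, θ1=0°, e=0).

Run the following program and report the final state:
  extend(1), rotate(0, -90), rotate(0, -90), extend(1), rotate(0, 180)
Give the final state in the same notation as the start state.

from: joint angles (θ0=180°, θ1=0°, e=0)
t=1 extend(1) ⇒ joint angles (θ0=180°, θ1=0°, e=1)
t=2 rotate(0, -90) ⇒ joint angles (θ0=90°, θ1=0°, e=1)
t=3 rotate(0, -90) ⇒ joint angles (θ0=0°, θ1=0°, e=1)
t=4 extend(1) ⇒ joint angles (θ0=0°, θ1=0°, e=1)
t=5 rotate(0, 180) ⇒ joint angles (θ0=180°, θ1=0°, e=1)

joint angles (θ0=180°, θ1=0°, e=1)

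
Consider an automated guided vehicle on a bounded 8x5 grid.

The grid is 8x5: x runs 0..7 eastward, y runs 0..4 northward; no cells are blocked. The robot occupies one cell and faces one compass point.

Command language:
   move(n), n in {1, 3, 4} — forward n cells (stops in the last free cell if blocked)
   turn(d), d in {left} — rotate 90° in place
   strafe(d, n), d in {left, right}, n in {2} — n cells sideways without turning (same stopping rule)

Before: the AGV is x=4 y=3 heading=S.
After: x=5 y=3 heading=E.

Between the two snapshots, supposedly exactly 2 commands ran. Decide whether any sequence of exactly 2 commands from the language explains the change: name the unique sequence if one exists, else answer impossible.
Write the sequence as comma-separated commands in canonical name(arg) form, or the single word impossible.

turn(left), move(1)

key: position moved to (5,3) AND the heading swung to E — translation plus rotation needed
begin: x=4 y=3 heading=S
step 1 (turn(left)): x=4 y=3 heading=E
step 2 (move(1)): x=5 y=3 heading=E
no rival 2-sequence matches.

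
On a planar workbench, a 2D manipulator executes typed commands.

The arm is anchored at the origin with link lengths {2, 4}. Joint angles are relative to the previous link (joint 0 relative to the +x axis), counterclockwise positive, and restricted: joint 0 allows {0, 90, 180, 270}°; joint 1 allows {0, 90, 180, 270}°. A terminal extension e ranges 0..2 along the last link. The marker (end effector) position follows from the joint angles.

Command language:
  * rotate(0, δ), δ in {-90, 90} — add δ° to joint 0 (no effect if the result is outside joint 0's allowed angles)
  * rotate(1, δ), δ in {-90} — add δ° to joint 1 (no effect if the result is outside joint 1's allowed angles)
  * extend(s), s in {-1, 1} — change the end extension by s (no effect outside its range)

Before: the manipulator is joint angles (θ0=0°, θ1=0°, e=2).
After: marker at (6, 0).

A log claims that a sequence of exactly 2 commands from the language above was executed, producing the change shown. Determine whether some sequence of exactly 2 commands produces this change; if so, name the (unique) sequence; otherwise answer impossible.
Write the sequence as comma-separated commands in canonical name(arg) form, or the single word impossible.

t0: joint angles (θ0=0°, θ1=0°, e=2)
1. extend(-1) → joint angles (θ0=0°, θ1=0°, e=1)
2. extend(-1) → joint angles (θ0=0°, θ1=0°, e=0)
no rival 2-sequence matches.

extend(-1), extend(-1)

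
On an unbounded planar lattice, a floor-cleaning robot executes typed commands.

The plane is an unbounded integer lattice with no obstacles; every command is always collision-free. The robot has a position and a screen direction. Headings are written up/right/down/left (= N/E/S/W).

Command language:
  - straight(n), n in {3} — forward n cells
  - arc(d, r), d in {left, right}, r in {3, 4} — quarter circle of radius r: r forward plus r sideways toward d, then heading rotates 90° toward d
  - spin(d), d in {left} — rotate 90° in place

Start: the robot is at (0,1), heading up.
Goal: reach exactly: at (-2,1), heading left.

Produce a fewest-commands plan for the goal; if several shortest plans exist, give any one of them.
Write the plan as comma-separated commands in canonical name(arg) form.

t0: at (0,1), heading up
step 1 (arc(left, 4)): at (-4,5), heading left
step 2 (arc(left, 4)): at (-8,1), heading down
step 3 (arc(left, 3)): at (-5,-2), heading right
step 4 (arc(left, 3)): at (-2,1), heading up
step 5 (spin(left)): at (-2,1), heading left
shorter routes all fall short; 5 is best.

arc(left, 4), arc(left, 4), arc(left, 3), arc(left, 3), spin(left)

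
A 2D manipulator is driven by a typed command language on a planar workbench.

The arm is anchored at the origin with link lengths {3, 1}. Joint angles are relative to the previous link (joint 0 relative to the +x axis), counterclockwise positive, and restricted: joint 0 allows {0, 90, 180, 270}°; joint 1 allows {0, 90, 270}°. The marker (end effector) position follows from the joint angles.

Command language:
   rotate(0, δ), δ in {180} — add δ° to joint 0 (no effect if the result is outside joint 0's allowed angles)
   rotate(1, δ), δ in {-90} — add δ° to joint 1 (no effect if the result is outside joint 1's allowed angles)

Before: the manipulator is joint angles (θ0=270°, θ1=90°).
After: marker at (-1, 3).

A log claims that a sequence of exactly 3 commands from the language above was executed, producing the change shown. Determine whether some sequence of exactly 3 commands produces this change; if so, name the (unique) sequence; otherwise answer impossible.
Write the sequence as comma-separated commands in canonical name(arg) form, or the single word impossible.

from: joint angles (θ0=270°, θ1=90°)
[1] after rotate(0, 180): joint angles (θ0=90°, θ1=90°)
[2] after rotate(0, 180): joint angles (θ0=270°, θ1=90°)
[3] after rotate(0, 180): joint angles (θ0=90°, θ1=90°)
uniquely the one of 8 3-step routes that fits.

rotate(0, 180), rotate(0, 180), rotate(0, 180)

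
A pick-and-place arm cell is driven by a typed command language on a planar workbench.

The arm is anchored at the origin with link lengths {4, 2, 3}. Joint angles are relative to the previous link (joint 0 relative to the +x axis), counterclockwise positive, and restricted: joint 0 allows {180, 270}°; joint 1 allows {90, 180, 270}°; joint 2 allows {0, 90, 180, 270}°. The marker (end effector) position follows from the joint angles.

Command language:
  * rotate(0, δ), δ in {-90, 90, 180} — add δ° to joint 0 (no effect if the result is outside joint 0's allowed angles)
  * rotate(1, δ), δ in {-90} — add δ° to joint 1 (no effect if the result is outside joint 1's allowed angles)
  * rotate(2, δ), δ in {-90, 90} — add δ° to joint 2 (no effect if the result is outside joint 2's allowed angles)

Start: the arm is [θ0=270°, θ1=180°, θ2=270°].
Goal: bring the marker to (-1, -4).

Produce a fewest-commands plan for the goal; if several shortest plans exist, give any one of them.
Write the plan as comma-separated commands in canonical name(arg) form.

t0: [θ0=270°, θ1=180°, θ2=270°]
t=1 rotate(1, -90) ⇒ [θ0=270°, θ1=90°, θ2=270°]
t=2 rotate(2, -90) ⇒ [θ0=270°, θ1=90°, θ2=180°]
nothing shorter than 2 reaches the goal.

rotate(1, -90), rotate(2, -90)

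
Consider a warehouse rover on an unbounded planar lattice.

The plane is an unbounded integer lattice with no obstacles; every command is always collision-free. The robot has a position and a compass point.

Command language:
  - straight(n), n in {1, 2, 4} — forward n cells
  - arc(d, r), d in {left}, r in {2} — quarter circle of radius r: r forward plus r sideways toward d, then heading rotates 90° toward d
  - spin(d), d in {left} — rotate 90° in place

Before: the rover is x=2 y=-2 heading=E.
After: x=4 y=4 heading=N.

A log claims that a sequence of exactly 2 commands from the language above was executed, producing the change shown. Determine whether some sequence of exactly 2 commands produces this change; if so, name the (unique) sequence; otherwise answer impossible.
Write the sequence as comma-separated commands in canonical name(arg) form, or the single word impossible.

key: cell and facing (now N) both changed — the 2 commands mix motion and turning
initial: x=2 y=-2 heading=E
step 1 (arc(left, 2)): x=4 y=0 heading=N
step 2 (straight(4)): x=4 y=4 heading=N
no rival 2-sequence matches.

arc(left, 2), straight(4)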